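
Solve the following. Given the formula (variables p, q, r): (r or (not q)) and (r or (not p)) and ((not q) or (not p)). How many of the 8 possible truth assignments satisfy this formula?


Evaluate all 8 assignments for p, q, r:
p=0, q=0, r=0: 1
p=0, q=0, r=1: 1
p=0, q=1, r=0: 0
p=0, q=1, r=1: 1
p=1, q=0, r=0: 0
p=1, q=0, r=1: 1
p=1, q=1, r=0: 0
p=1, q=1, r=1: 0
Satisfying count = 4

4


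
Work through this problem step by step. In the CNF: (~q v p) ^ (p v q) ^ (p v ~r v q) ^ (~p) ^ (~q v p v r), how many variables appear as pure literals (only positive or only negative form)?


Check each variable for pure literal status:
p: mixed (not pure)
q: mixed (not pure)
r: mixed (not pure)
Pure literal count = 0

0


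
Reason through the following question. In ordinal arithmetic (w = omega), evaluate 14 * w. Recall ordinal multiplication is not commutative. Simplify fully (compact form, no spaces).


Compute 14 * w.
Ordinal * is associative and left-distributive over +, but NOT commutative; for finite n>1, n*w = w but w*n stays w*n.
For finite n>0, n * w = sup{n*k : k<w} = w. So 14 * w = w.
Result = w

w


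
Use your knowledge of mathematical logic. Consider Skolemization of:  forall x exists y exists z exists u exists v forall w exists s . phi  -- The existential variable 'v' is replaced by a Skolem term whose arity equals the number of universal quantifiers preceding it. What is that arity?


Quantifier prefix: forall x exists y exists z exists u exists v forall w exists s
'v' is existentially quantified at position 5.
Universal variables preceding it: x
Skolem function arity = 1

1


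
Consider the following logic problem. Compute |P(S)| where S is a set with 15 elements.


The power set of a set with n elements has 2^n elements.
|P(S)| = 2^15 = 32768

32768


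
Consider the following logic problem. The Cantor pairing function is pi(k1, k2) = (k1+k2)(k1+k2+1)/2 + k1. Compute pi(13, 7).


k1 + k2 = 20
(k1+k2)(k1+k2+1)/2 = 20 * 21 / 2 = 210
pi = 210 + 13 = 223

223


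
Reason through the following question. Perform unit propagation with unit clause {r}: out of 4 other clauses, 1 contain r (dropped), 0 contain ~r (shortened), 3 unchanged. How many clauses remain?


Satisfied (removed): 1
Shortened (remain): 0
Unchanged (remain): 3
Remaining = 0 + 3 = 3

3


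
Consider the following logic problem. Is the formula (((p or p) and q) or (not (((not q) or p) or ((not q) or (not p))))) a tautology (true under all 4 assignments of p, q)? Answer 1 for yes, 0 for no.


Check all 4 assignments:
p=0, q=0: 0
p=0, q=1: 0
p=1, q=0: 0
p=1, q=1: 1
Satisfying count = 1/4.
Tautology iff count = 4: no.

0


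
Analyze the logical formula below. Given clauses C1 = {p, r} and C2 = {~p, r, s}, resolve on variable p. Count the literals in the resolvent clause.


Remove p from C1 and ~p from C2.
C1 remainder: {r}
C2 remainder: {r, s}
Union (resolvent): {r, s}
Resolvent has 2 literal(s).

2


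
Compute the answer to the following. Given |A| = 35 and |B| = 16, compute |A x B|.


The Cartesian product A x B contains all ordered pairs (a, b).
|A x B| = |A| * |B| = 35 * 16 = 560

560


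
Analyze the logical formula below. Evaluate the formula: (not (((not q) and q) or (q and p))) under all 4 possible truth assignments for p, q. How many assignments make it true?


Check all 4 assignments:
p=0, q=0: 1
p=0, q=1: 1
p=1, q=0: 1
p=1, q=1: 0
Count of True = 3

3


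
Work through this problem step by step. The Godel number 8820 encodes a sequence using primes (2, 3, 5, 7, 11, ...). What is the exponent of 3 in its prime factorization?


Factorize 8820 by dividing by 3 repeatedly.
Division steps: 3 divides 8820 exactly 2 time(s).
Exponent of 3 = 2

2


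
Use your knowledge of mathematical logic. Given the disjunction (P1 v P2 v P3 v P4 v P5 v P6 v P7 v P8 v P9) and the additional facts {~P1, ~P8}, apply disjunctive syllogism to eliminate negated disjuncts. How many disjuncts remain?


Original disjuncts (9): P1, P2, P3, P4, P5, P6, P7, P8, P9
Negated (eliminate): ~P1, ~P8
Remaining disjuncts: P2, P3, P4, P5, P6, P7, P9
Count = 9 - 2 = 7

7


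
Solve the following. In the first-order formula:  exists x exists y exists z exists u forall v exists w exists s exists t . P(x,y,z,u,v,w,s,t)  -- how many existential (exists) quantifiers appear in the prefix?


Quantifier prefix: exists x exists y exists z exists u forall v exists w exists s exists t
Mark each quantifier type:
  E E E E U E E E
Universal count = 1, Existential count = 7
Asked for existential (exists) quantifiers: 7

7


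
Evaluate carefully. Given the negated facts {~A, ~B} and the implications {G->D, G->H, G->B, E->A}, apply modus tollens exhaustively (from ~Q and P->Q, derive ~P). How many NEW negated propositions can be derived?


Initial negated facts: {~A, ~B}
Apply modus tollens to closure:
  ~B and G->B  =>  ~G
  ~A and E->A  =>  ~E
Final negated: {~A, ~B, ~E, ~G}
New negations: {~E, ~G}
Count = 2

2


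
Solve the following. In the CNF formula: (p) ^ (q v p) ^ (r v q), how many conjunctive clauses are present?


A CNF formula is a conjunction of clauses.
Clauses are separated by ^.
Counting the conjuncts: 3 clauses.

3


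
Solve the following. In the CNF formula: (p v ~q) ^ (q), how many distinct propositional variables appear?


Identify each variable that appears in the formula.
Variables found: p, q
Count = 2

2


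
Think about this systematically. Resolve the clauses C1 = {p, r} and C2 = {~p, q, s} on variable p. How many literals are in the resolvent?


Remove p from C1 and ~p from C2.
C1 remainder: {r}
C2 remainder: {q, s}
Union (resolvent): {q, r, s}
Resolvent has 3 literal(s).

3


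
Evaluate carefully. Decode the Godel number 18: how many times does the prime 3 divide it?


Factorize 18 by dividing by 3 repeatedly.
Division steps: 3 divides 18 exactly 2 time(s).
Exponent of 3 = 2

2


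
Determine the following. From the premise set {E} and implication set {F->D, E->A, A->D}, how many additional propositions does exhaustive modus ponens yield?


Initial facts: {E}
Apply modus ponens to closure:
  E and E->A  =>  A
  A and A->D  =>  D
Final known: {A, D, E}
New propositions: {A, D}
Count = 2

2


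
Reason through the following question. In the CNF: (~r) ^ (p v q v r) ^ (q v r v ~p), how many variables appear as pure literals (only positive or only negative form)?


Check each variable for pure literal status:
p: mixed (not pure)
q: pure positive
r: mixed (not pure)
Pure literal count = 1

1


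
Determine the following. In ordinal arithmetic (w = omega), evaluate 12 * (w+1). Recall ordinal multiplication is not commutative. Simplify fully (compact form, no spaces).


Compute 12 * (w+1).
Ordinal * is associative and left-distributive over +, but NOT commutative; for finite n>1, n*w = w but w*n stays w*n.
By left-distributivity: 12 * (w+1) = 12*w + 12*1 = w + 12 = w+12.
Result = w+12

w+12


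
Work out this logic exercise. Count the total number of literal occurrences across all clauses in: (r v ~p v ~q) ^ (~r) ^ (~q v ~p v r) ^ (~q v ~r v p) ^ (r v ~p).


Counting literals in each clause:
Clause 1: 3 literal(s)
Clause 2: 1 literal(s)
Clause 3: 3 literal(s)
Clause 4: 3 literal(s)
Clause 5: 2 literal(s)
Total = 12

12


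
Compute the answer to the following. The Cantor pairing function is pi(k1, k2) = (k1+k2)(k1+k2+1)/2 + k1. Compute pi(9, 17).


k1 + k2 = 26
(k1+k2)(k1+k2+1)/2 = 26 * 27 / 2 = 351
pi = 351 + 9 = 360

360


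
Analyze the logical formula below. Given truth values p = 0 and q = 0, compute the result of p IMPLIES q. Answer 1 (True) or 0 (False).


p = 0, q = 0
Operation: p IMPLIES q
Evaluate: 0 IMPLIES 0 = 1

1


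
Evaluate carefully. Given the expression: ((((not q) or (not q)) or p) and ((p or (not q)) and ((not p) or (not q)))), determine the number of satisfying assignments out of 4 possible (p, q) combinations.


Check all 4 assignments:
p=0, q=0: 1
p=0, q=1: 0
p=1, q=0: 1
p=1, q=1: 0
Count of True = 2

2


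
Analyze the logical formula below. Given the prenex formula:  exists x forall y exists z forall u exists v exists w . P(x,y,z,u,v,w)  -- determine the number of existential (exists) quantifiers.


Quantifier prefix: exists x forall y exists z forall u exists v exists w
Mark each quantifier type:
  E U E U E E
Universal count = 2, Existential count = 4
Asked for existential (exists) quantifiers: 4

4


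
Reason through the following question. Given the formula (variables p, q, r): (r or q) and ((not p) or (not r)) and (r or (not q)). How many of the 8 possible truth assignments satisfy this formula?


Evaluate all 8 assignments for p, q, r:
p=0, q=0, r=0: 0
p=0, q=0, r=1: 1
p=0, q=1, r=0: 0
p=0, q=1, r=1: 1
p=1, q=0, r=0: 0
p=1, q=0, r=1: 0
p=1, q=1, r=0: 0
p=1, q=1, r=1: 0
Satisfying count = 2

2


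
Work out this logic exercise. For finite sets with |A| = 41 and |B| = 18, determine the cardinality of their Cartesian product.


The Cartesian product A x B contains all ordered pairs (a, b).
|A x B| = |A| * |B| = 41 * 18 = 738

738


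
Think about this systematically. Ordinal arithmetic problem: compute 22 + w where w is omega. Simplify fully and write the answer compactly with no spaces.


Compute 22 + w.
Ordinal + is associative but NOT commutative; for finite n>0, n + w = w but w + n stays w+n.
Any finite left addend is absorbed by w on the right: 22 + w = w.
Result = w

w


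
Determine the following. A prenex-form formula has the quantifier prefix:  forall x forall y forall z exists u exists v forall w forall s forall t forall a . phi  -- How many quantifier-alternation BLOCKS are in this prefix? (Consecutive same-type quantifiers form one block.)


Quantifier-type sequence: A A A E E A A A A  (A=forall, E=exists)
Group into maximal same-type runs:
  Ax3 | Ex2 | Ax4
Number of blocks = 3

3


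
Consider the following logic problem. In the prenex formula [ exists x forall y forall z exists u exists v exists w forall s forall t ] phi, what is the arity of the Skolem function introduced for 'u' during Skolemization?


Quantifier prefix: exists x forall y forall z exists u exists v exists w forall s forall t
'u' is existentially quantified at position 4.
Universal variables preceding it: y, z
Skolem function arity = 2

2


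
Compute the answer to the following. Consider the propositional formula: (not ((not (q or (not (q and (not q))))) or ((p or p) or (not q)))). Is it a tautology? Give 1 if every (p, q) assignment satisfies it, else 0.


Check all 4 assignments:
p=0, q=0: 0
p=0, q=1: 1
p=1, q=0: 0
p=1, q=1: 0
Satisfying count = 1/4.
Tautology iff count = 4: no.

0


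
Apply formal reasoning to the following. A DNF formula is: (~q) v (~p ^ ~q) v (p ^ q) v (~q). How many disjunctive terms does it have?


A DNF formula is a disjunction of terms (conjunctions).
Terms are separated by v.
Counting the disjuncts: 4 terms.

4


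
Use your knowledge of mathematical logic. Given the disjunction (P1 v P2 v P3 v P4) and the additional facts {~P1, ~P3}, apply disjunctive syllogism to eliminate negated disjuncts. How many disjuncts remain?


Original disjuncts (4): P1, P2, P3, P4
Negated (eliminate): ~P1, ~P3
Remaining disjuncts: P2, P4
Count = 4 - 2 = 2

2


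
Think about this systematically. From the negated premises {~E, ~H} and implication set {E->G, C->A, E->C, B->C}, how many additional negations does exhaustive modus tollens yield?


Initial negated facts: {~E, ~H}
Apply modus tollens to closure:
  (no implication fires)
Final negated: {~E, ~H}
New negations: {(none)}
Count = 0

0


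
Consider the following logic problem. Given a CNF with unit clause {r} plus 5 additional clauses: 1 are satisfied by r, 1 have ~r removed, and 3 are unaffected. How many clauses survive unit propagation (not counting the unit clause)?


Satisfied (removed): 1
Shortened (remain): 1
Unchanged (remain): 3
Remaining = 1 + 3 = 4

4


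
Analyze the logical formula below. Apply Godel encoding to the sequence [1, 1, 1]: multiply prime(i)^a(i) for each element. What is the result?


Encode each element as an exponent of the corresponding prime:
  2^1 = 2
  3^1 = 3
  5^1 = 5
Product = 2 * 3 * 5 = 30

30


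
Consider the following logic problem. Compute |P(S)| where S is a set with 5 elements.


The power set of a set with n elements has 2^n elements.
|P(S)| = 2^5 = 32

32


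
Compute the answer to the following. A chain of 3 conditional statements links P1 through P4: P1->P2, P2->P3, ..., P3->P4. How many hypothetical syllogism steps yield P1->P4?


With 3 implications in a chain connecting 4 propositions:
P1->P2, P2->P3, ..., P3->P4
Steps needed = (number of implications) - 1 = 3 - 1 = 2

2


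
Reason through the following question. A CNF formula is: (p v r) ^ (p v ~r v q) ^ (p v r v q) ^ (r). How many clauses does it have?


A CNF formula is a conjunction of clauses.
Clauses are separated by ^.
Counting the conjuncts: 4 clauses.

4


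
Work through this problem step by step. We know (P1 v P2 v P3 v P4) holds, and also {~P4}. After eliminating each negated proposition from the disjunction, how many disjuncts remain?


Original disjuncts (4): P1, P2, P3, P4
Negated (eliminate): ~P4
Remaining disjuncts: P1, P2, P3
Count = 4 - 1 = 3

3


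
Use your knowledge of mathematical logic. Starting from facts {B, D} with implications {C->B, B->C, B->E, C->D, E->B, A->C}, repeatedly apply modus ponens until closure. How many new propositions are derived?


Initial facts: {B, D}
Apply modus ponens to closure:
  B and B->C  =>  C
  B and B->E  =>  E
Final known: {B, C, D, E}
New propositions: {C, E}
Count = 2

2


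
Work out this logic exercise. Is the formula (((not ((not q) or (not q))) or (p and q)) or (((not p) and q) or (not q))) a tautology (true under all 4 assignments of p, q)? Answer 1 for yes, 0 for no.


Check all 4 assignments:
p=0, q=0: 1
p=0, q=1: 1
p=1, q=0: 1
p=1, q=1: 1
Satisfying count = 4/4.
Tautology iff count = 4: yes.

1


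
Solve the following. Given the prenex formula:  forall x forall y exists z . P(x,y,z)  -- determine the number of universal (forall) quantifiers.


Quantifier prefix: forall x forall y exists z
Mark each quantifier type:
  U U E
Universal count = 2, Existential count = 1
Asked for universal (forall) quantifiers: 2

2


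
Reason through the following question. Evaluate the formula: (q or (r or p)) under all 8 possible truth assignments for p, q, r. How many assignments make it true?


Check all 8 assignments:
p=0, q=0, r=0: 0
p=0, q=0, r=1: 1
p=0, q=1, r=0: 1
p=0, q=1, r=1: 1
p=1, q=0, r=0: 1
p=1, q=0, r=1: 1
p=1, q=1, r=0: 1
p=1, q=1, r=1: 1
Count of True = 7

7


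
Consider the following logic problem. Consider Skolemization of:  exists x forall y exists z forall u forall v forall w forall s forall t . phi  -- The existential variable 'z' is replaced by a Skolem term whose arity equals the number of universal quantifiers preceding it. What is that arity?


Quantifier prefix: exists x forall y exists z forall u forall v forall w forall s forall t
'z' is existentially quantified at position 3.
Universal variables preceding it: y
Skolem function arity = 1

1


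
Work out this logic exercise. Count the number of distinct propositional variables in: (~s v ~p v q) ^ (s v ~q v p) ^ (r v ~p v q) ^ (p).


Identify each variable that appears in the formula.
Variables found: p, q, r, s
Count = 4

4


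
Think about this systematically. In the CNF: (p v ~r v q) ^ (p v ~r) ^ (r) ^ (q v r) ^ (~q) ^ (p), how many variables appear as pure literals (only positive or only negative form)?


Check each variable for pure literal status:
p: pure positive
q: mixed (not pure)
r: mixed (not pure)
Pure literal count = 1

1


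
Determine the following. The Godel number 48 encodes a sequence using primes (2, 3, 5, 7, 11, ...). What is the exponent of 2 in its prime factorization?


Factorize 48 by dividing by 2 repeatedly.
Division steps: 2 divides 48 exactly 4 time(s).
Exponent of 2 = 4

4


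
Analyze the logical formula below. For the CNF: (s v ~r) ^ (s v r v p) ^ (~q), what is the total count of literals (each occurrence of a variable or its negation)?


Counting literals in each clause:
Clause 1: 2 literal(s)
Clause 2: 3 literal(s)
Clause 3: 1 literal(s)
Total = 6

6


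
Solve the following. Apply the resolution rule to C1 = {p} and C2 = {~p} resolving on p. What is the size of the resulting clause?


Remove p from C1 and ~p from C2.
C1 remainder: {}
C2 remainder: {}
Union (resolvent): {} (empty clause)
Resolvent has 0 literal(s).

0


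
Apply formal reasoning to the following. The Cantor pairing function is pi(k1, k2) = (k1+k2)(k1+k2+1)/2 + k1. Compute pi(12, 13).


k1 + k2 = 25
(k1+k2)(k1+k2+1)/2 = 25 * 26 / 2 = 325
pi = 325 + 12 = 337

337


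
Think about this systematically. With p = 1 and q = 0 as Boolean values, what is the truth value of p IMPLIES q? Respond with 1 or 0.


p = 1, q = 0
Operation: p IMPLIES q
Evaluate: 1 IMPLIES 0 = 0

0


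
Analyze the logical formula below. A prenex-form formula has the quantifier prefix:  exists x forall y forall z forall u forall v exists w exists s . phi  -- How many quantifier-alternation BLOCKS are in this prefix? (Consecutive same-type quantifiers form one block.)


Quantifier-type sequence: E A A A A E E  (A=forall, E=exists)
Group into maximal same-type runs:
  Ex1 | Ax4 | Ex2
Number of blocks = 3

3


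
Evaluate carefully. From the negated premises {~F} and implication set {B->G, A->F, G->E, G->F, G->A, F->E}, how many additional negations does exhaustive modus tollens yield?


Initial negated facts: {~F}
Apply modus tollens to closure:
  ~F and A->F  =>  ~A
  ~F and G->F  =>  ~G
  ~G and B->G  =>  ~B
Final negated: {~A, ~B, ~F, ~G}
New negations: {~A, ~B, ~G}
Count = 3

3


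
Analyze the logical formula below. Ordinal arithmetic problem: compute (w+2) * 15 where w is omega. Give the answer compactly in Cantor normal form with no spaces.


Compute (w+2) * 15.
Ordinal * is associative and left-distributive over +, but NOT commutative; for finite n>1, n*w = w but w*n stays w*n.
(w+2) * 15 = (w+2) repeated 15 times. Each intermediate +2 is absorbed by the following w; only the last survives: w*15+2.
Result = w*15+2

w*15+2


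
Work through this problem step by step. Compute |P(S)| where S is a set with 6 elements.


The power set of a set with n elements has 2^n elements.
|P(S)| = 2^6 = 64

64


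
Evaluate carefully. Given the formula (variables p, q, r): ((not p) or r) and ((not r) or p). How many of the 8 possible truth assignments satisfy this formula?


Evaluate all 8 assignments for p, q, r:
p=0, q=0, r=0: 1
p=0, q=0, r=1: 0
p=0, q=1, r=0: 1
p=0, q=1, r=1: 0
p=1, q=0, r=0: 0
p=1, q=0, r=1: 1
p=1, q=1, r=0: 0
p=1, q=1, r=1: 1
Satisfying count = 4

4


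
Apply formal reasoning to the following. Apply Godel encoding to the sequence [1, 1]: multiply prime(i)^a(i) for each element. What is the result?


Encode each element as an exponent of the corresponding prime:
  2^1 = 2
  3^1 = 3
Product = 2 * 3 = 6

6


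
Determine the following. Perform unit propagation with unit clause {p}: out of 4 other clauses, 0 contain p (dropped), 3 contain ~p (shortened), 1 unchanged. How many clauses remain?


Satisfied (removed): 0
Shortened (remain): 3
Unchanged (remain): 1
Remaining = 3 + 1 = 4

4


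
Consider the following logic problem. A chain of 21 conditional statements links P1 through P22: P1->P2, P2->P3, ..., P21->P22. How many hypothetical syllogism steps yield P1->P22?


With 21 implications in a chain connecting 22 propositions:
P1->P2, P2->P3, ..., P21->P22
Steps needed = (number of implications) - 1 = 21 - 1 = 20

20


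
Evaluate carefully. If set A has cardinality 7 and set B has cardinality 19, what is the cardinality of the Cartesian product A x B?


The Cartesian product A x B contains all ordered pairs (a, b).
|A x B| = |A| * |B| = 7 * 19 = 133

133


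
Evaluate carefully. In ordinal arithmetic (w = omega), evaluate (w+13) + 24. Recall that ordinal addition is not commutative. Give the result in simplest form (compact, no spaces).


Compute (w+13) + 24.
Ordinal + is associative but NOT commutative; for finite n>0, n + w = w but w + n stays w+n.
By associativity: (w+13) + 24 = w + (13+24) = w+37.
Result = w+37

w+37


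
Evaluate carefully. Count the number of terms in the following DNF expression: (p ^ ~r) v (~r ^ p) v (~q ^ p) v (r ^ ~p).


A DNF formula is a disjunction of terms (conjunctions).
Terms are separated by v.
Counting the disjuncts: 4 terms.

4


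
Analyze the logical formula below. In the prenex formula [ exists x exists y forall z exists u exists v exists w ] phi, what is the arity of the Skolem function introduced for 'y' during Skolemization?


Quantifier prefix: exists x exists y forall z exists u exists v exists w
'y' is existentially quantified at position 2.
No universal quantifiers precede it.
Skolem function arity = 0 (a Skolem constant)

0


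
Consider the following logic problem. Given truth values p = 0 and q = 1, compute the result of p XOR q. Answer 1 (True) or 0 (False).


p = 0, q = 1
Operation: p XOR q
Evaluate: 0 XOR 1 = 1

1


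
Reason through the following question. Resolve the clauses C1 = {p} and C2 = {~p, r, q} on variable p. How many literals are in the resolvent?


Remove p from C1 and ~p from C2.
C1 remainder: {}
C2 remainder: {r, q}
Union (resolvent): {q, r}
Resolvent has 2 literal(s).

2


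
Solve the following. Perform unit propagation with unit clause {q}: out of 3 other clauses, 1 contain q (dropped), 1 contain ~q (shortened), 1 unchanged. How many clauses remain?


Satisfied (removed): 1
Shortened (remain): 1
Unchanged (remain): 1
Remaining = 1 + 1 = 2

2


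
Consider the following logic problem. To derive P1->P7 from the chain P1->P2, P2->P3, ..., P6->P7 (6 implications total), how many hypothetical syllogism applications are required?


With 6 implications in a chain connecting 7 propositions:
P1->P2, P2->P3, ..., P6->P7
Steps needed = (number of implications) - 1 = 6 - 1 = 5

5


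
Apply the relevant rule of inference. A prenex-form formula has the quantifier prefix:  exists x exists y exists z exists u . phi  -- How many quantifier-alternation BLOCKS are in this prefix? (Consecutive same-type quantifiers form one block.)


Quantifier-type sequence: E E E E  (A=forall, E=exists)
Group into maximal same-type runs:
  Ex4
Number of blocks = 1

1


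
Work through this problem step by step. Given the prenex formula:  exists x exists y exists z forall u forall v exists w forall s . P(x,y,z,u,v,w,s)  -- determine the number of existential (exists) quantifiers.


Quantifier prefix: exists x exists y exists z forall u forall v exists w forall s
Mark each quantifier type:
  E E E U U E U
Universal count = 3, Existential count = 4
Asked for existential (exists) quantifiers: 4

4


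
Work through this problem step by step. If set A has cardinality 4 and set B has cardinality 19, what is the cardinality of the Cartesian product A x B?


The Cartesian product A x B contains all ordered pairs (a, b).
|A x B| = |A| * |B| = 4 * 19 = 76

76


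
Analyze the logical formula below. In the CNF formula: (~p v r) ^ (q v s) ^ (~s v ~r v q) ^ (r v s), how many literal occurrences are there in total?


Counting literals in each clause:
Clause 1: 2 literal(s)
Clause 2: 2 literal(s)
Clause 3: 3 literal(s)
Clause 4: 2 literal(s)
Total = 9

9


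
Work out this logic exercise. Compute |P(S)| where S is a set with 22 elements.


The power set of a set with n elements has 2^n elements.
|P(S)| = 2^22 = 4194304

4194304


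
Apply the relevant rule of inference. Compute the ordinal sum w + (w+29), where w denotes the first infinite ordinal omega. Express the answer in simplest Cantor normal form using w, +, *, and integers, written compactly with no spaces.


Compute w + (w+29).
Ordinal + is associative but NOT commutative; for finite n>0, n + w = w but w + n stays w+n.
w + (w+29) = (w+w) + 29 = w*2+29.
Result = w*2+29

w*2+29


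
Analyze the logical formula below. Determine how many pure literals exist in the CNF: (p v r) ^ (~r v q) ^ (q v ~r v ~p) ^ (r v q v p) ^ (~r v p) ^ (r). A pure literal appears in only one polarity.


Check each variable for pure literal status:
p: mixed (not pure)
q: pure positive
r: mixed (not pure)
Pure literal count = 1

1


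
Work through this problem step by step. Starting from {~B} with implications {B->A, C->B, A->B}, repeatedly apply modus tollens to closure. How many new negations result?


Initial negated facts: {~B}
Apply modus tollens to closure:
  ~B and C->B  =>  ~C
  ~B and A->B  =>  ~A
Final negated: {~A, ~B, ~C}
New negations: {~A, ~C}
Count = 2

2


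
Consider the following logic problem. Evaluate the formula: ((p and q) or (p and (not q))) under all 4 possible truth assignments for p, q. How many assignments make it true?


Check all 4 assignments:
p=0, q=0: 0
p=0, q=1: 0
p=1, q=0: 1
p=1, q=1: 1
Count of True = 2

2


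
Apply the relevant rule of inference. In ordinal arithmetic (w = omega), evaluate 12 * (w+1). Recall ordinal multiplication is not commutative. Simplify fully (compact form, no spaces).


Compute 12 * (w+1).
Ordinal * is associative and left-distributive over +, but NOT commutative; for finite n>1, n*w = w but w*n stays w*n.
By left-distributivity: 12 * (w+1) = 12*w + 12*1 = w + 12 = w+12.
Result = w+12

w+12


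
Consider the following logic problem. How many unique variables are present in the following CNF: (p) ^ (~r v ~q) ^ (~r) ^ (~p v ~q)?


Identify each variable that appears in the formula.
Variables found: p, q, r
Count = 3

3


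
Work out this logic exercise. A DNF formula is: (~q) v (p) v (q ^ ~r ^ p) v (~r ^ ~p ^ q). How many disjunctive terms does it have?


A DNF formula is a disjunction of terms (conjunctions).
Terms are separated by v.
Counting the disjuncts: 4 terms.

4


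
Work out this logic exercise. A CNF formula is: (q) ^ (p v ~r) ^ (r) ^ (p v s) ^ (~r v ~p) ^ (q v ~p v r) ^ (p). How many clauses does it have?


A CNF formula is a conjunction of clauses.
Clauses are separated by ^.
Counting the conjuncts: 7 clauses.

7


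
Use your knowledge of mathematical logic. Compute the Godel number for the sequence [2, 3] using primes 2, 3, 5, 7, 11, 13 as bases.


Encode each element as an exponent of the corresponding prime:
  2^2 = 4
  3^3 = 27
Product = 4 * 27 = 108

108


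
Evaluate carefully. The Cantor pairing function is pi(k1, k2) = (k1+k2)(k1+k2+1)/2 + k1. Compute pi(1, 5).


k1 + k2 = 6
(k1+k2)(k1+k2+1)/2 = 6 * 7 / 2 = 21
pi = 21 + 1 = 22

22


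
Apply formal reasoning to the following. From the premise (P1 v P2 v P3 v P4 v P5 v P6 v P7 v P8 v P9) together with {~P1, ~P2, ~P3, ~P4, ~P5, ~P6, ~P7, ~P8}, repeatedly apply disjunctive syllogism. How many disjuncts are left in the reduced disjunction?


Original disjuncts (9): P1, P2, P3, P4, P5, P6, P7, P8, P9
Negated (eliminate): ~P1, ~P2, ~P3, ~P4, ~P5, ~P6, ~P7, ~P8
Remaining disjuncts: P9
Count = 9 - 8 = 1

1


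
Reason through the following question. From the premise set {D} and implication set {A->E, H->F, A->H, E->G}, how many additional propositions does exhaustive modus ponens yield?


Initial facts: {D}
Apply modus ponens to closure:
  (no implication fires)
Final known: {D}
New propositions: {(none)}
Count = 0

0


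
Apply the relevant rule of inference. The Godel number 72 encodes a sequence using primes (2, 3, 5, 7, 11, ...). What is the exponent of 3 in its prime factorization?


Factorize 72 by dividing by 3 repeatedly.
Division steps: 3 divides 72 exactly 2 time(s).
Exponent of 3 = 2

2


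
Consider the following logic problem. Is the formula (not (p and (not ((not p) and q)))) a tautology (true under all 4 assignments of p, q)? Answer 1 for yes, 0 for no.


Check all 4 assignments:
p=0, q=0: 1
p=0, q=1: 1
p=1, q=0: 0
p=1, q=1: 0
Satisfying count = 2/4.
Tautology iff count = 4: no.

0


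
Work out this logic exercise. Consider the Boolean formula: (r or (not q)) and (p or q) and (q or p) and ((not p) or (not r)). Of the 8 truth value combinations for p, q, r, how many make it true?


Evaluate all 8 assignments for p, q, r:
p=0, q=0, r=0: 0
p=0, q=0, r=1: 0
p=0, q=1, r=0: 0
p=0, q=1, r=1: 1
p=1, q=0, r=0: 1
p=1, q=0, r=1: 0
p=1, q=1, r=0: 0
p=1, q=1, r=1: 0
Satisfying count = 2

2


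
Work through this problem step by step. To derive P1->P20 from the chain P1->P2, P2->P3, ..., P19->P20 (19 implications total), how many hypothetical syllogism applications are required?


With 19 implications in a chain connecting 20 propositions:
P1->P2, P2->P3, ..., P19->P20
Steps needed = (number of implications) - 1 = 19 - 1 = 18

18


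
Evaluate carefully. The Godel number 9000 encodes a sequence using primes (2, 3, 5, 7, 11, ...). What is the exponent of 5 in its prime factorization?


Factorize 9000 by dividing by 5 repeatedly.
Division steps: 5 divides 9000 exactly 3 time(s).
Exponent of 5 = 3

3


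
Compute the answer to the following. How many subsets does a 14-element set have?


The power set of a set with n elements has 2^n elements.
|P(S)| = 2^14 = 16384

16384


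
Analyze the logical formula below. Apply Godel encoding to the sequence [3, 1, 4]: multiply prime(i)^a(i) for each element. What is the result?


Encode each element as an exponent of the corresponding prime:
  2^3 = 8
  3^1 = 3
  5^4 = 625
Product = 8 * 3 * 625 = 15000

15000


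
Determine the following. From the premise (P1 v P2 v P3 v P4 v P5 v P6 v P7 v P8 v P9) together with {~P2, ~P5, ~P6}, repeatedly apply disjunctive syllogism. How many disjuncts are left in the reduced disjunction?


Original disjuncts (9): P1, P2, P3, P4, P5, P6, P7, P8, P9
Negated (eliminate): ~P2, ~P5, ~P6
Remaining disjuncts: P1, P3, P4, P7, P8, P9
Count = 9 - 3 = 6

6


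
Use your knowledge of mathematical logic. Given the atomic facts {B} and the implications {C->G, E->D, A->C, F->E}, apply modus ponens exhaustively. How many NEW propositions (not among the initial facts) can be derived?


Initial facts: {B}
Apply modus ponens to closure:
  (no implication fires)
Final known: {B}
New propositions: {(none)}
Count = 0

0


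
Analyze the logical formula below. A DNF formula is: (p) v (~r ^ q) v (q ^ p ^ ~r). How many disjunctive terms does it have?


A DNF formula is a disjunction of terms (conjunctions).
Terms are separated by v.
Counting the disjuncts: 3 terms.

3


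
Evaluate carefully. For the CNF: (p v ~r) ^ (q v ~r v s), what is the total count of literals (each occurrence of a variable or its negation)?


Counting literals in each clause:
Clause 1: 2 literal(s)
Clause 2: 3 literal(s)
Total = 5

5


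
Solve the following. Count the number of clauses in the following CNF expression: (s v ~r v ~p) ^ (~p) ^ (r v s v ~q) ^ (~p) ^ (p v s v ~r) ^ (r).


A CNF formula is a conjunction of clauses.
Clauses are separated by ^.
Counting the conjuncts: 6 clauses.

6


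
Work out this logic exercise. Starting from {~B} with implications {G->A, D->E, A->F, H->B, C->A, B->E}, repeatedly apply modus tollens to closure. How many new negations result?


Initial negated facts: {~B}
Apply modus tollens to closure:
  ~B and H->B  =>  ~H
Final negated: {~B, ~H}
New negations: {~H}
Count = 1

1


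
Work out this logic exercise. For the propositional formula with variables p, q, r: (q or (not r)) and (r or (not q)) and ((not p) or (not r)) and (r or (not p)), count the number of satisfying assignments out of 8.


Evaluate all 8 assignments for p, q, r:
p=0, q=0, r=0: 1
p=0, q=0, r=1: 0
p=0, q=1, r=0: 0
p=0, q=1, r=1: 1
p=1, q=0, r=0: 0
p=1, q=0, r=1: 0
p=1, q=1, r=0: 0
p=1, q=1, r=1: 0
Satisfying count = 2

2


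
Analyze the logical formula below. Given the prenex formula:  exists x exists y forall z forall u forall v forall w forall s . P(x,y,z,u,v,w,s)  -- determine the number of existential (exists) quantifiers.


Quantifier prefix: exists x exists y forall z forall u forall v forall w forall s
Mark each quantifier type:
  E E U U U U U
Universal count = 5, Existential count = 2
Asked for existential (exists) quantifiers: 2

2


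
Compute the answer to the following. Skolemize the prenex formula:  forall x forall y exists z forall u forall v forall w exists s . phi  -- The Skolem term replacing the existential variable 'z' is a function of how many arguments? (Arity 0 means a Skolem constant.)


Quantifier prefix: forall x forall y exists z forall u forall v forall w exists s
'z' is existentially quantified at position 3.
Universal variables preceding it: x, y
Skolem function arity = 2

2


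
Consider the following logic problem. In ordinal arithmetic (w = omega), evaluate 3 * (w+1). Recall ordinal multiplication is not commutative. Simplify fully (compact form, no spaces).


Compute 3 * (w+1).
Ordinal * is associative and left-distributive over +, but NOT commutative; for finite n>1, n*w = w but w*n stays w*n.
By left-distributivity: 3 * (w+1) = 3*w + 3*1 = w + 3 = w+3.
Result = w+3

w+3


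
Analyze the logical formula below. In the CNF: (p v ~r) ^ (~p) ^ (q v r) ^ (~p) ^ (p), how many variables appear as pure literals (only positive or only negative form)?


Check each variable for pure literal status:
p: mixed (not pure)
q: pure positive
r: mixed (not pure)
Pure literal count = 1

1


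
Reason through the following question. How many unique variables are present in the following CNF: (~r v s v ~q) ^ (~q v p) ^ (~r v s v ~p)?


Identify each variable that appears in the formula.
Variables found: p, q, r, s
Count = 4

4


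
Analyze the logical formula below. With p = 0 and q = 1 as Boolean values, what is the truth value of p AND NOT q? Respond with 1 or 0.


p = 0, q = 1
Operation: p AND NOT q
Evaluate: 0 AND NOT 1 = 0

0


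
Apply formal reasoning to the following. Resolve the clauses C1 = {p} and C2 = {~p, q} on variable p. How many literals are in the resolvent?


Remove p from C1 and ~p from C2.
C1 remainder: {}
C2 remainder: {q}
Union (resolvent): {q}
Resolvent has 1 literal(s).

1


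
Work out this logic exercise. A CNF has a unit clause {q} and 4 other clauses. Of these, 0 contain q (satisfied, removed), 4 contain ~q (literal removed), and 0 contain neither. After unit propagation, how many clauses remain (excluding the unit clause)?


Satisfied (removed): 0
Shortened (remain): 4
Unchanged (remain): 0
Remaining = 4 + 0 = 4

4


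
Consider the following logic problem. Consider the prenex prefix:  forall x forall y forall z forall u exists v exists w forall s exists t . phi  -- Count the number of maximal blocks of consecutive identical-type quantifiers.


Quantifier-type sequence: A A A A E E A E  (A=forall, E=exists)
Group into maximal same-type runs:
  Ax4 | Ex2 | Ax1 | Ex1
Number of blocks = 4

4


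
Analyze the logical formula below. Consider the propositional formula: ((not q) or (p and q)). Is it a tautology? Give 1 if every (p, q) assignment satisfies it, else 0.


Check all 4 assignments:
p=0, q=0: 1
p=0, q=1: 0
p=1, q=0: 1
p=1, q=1: 1
Satisfying count = 3/4.
Tautology iff count = 4: no.

0


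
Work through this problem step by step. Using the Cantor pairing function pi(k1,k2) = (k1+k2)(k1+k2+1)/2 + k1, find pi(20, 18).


k1 + k2 = 38
(k1+k2)(k1+k2+1)/2 = 38 * 39 / 2 = 741
pi = 741 + 20 = 761

761


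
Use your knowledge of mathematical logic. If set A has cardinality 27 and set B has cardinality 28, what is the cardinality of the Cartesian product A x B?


The Cartesian product A x B contains all ordered pairs (a, b).
|A x B| = |A| * |B| = 27 * 28 = 756

756


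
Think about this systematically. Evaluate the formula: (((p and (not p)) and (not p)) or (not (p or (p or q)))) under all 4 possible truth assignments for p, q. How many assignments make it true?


Check all 4 assignments:
p=0, q=0: 1
p=0, q=1: 0
p=1, q=0: 0
p=1, q=1: 0
Count of True = 1

1


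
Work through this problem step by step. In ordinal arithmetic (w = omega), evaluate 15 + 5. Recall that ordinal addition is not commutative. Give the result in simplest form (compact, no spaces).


Compute 15 + 5.
Ordinal + is associative but NOT commutative; for finite n>0, n + w = w but w + n stays w+n.
Both operands finite; ordinal + agrees with natural +: 15 + 5 = 20.
Result = 20

20


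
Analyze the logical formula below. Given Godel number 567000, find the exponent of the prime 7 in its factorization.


Factorize 567000 by dividing by 7 repeatedly.
Division steps: 7 divides 567000 exactly 1 time(s).
Exponent of 7 = 1

1


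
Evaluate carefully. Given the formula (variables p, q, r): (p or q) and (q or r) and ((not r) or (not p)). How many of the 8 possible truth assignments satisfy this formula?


Evaluate all 8 assignments for p, q, r:
p=0, q=0, r=0: 0
p=0, q=0, r=1: 0
p=0, q=1, r=0: 1
p=0, q=1, r=1: 1
p=1, q=0, r=0: 0
p=1, q=0, r=1: 0
p=1, q=1, r=0: 1
p=1, q=1, r=1: 0
Satisfying count = 3

3


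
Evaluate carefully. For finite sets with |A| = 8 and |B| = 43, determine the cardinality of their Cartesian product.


The Cartesian product A x B contains all ordered pairs (a, b).
|A x B| = |A| * |B| = 8 * 43 = 344

344


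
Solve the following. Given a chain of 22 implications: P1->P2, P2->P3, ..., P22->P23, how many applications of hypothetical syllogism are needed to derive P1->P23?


With 22 implications in a chain connecting 23 propositions:
P1->P2, P2->P3, ..., P22->P23
Steps needed = (number of implications) - 1 = 22 - 1 = 21

21


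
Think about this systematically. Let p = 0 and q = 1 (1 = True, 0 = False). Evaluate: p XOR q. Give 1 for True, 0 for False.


p = 0, q = 1
Operation: p XOR q
Evaluate: 0 XOR 1 = 1

1


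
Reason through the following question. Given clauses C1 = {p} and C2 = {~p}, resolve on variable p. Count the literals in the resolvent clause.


Remove p from C1 and ~p from C2.
C1 remainder: {}
C2 remainder: {}
Union (resolvent): {} (empty clause)
Resolvent has 0 literal(s).

0


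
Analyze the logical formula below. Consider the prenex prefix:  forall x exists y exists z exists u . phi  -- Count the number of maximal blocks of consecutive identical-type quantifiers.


Quantifier-type sequence: A E E E  (A=forall, E=exists)
Group into maximal same-type runs:
  Ax1 | Ex3
Number of blocks = 2

2


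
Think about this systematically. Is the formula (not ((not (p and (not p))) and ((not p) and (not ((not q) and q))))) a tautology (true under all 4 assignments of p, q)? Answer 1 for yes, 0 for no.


Check all 4 assignments:
p=0, q=0: 0
p=0, q=1: 0
p=1, q=0: 1
p=1, q=1: 1
Satisfying count = 2/4.
Tautology iff count = 4: no.

0


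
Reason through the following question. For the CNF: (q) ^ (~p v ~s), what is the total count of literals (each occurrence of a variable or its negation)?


Counting literals in each clause:
Clause 1: 1 literal(s)
Clause 2: 2 literal(s)
Total = 3

3


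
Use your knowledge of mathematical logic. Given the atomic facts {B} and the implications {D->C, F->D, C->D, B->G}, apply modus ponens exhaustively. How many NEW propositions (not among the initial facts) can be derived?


Initial facts: {B}
Apply modus ponens to closure:
  B and B->G  =>  G
Final known: {B, G}
New propositions: {G}
Count = 1

1


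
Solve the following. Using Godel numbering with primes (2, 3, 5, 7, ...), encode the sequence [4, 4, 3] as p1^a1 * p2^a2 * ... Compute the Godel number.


Encode each element as an exponent of the corresponding prime:
  2^4 = 16
  3^4 = 81
  5^3 = 125
Product = 16 * 81 * 125 = 162000

162000


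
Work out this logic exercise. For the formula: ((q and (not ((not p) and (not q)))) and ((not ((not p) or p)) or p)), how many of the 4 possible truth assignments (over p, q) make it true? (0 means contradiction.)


Check all 4 assignments:
p=0, q=0: 0
p=0, q=1: 0
p=1, q=0: 0
p=1, q=1: 1
Count of True = 1

1
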